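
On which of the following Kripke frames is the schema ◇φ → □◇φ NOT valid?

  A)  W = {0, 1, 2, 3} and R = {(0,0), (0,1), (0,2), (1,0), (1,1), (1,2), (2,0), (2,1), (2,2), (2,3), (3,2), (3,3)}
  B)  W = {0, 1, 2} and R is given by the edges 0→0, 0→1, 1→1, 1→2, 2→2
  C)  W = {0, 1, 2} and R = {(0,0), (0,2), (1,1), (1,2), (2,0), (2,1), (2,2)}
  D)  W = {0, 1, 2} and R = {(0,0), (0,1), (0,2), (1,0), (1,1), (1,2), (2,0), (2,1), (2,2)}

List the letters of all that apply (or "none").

The schema ◇φ → □◇φ is axiom 5; it is valid on a frame iff R is euclidean.
(A) R is not euclidean (2 R 0 and 2 R 3 but not 0 R 3), so the schema fails here.
(B) R is not euclidean (0 R 1 and 0 R 0 but not 1 R 0), so the schema fails here.
(C) R is not euclidean (2 R 0 and 2 R 1 but not 0 R 1), so the schema fails here.
(D) R is euclidean (any two R-successors of the same world are R-related), so the schema is valid here.

A, B, C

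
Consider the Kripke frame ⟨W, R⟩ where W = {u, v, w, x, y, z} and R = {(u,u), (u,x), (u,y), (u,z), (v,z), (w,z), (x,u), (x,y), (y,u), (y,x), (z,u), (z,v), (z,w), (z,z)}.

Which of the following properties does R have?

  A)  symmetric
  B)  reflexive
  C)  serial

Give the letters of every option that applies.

(A) symmetric: every R-edge is matched by its reverse.
(B) not reflexive: not v R v.
(C) serial: every world has an R-successor.

A, C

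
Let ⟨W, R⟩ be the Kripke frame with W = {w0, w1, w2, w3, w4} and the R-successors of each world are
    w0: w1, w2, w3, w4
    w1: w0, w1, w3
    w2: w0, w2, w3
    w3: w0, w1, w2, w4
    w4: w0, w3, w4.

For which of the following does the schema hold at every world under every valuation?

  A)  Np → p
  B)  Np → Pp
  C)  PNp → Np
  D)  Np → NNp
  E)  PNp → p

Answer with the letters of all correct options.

R is not reflexive: not w0 R w0.
R is symmetric: every R-edge is matched by its reverse.
R is not transitive: w0 R w1 and w1 R w0 but not w0 R w0.
R is not euclidean: w0 R w1 and w0 R w2 but not w1 R w2.
R is serial: every world has an R-successor.
(A) axiom T: valid iff R is reflexive. R is not reflexive — not valid.
(B) Np → Pp (axiom D) characterises the serial frames. R is serial — valid.
(C) PNp → Np is the dual of axiom 5; it is valid on a frame exactly when R is euclidean. R is not euclidean, so not valid.
(D) axiom 4: valid iff R is transitive. R is not transitive — not valid.
(E) PNp → p is the dual of axiom B; it is valid on a frame exactly when R is symmetric. R is symmetric, so valid.

B, E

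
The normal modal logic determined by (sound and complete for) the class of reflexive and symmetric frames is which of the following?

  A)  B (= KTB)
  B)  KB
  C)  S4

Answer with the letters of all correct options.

(A) B (= KTB) is determined by exactly this class.
(B) KB is determined by the class of symmetric frames.
(C) S4 is determined by the class of reflexive and transitive frames.

A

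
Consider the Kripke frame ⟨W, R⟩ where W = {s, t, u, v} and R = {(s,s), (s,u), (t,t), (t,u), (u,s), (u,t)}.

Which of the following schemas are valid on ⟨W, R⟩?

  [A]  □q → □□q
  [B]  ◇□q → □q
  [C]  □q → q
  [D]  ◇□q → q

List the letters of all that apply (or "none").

D

R is not reflexive: not u R u.
R is symmetric: every R-edge is matched by its reverse.
R is not transitive: s R u and u R t but not s R t.
R is not euclidean: u R s and u R t but not s R t.
(A) axiom 4: valid iff R is transitive. R is not transitive — not valid.
(B) the dual of axiom 5: valid iff R is euclidean. R is not euclidean — not valid.
(C) □q → q is axiom T, which corresponds to reflexivity. R is not reflexive — not valid.
(D) the dual of axiom B: valid iff R is symmetric. R is symmetric — valid.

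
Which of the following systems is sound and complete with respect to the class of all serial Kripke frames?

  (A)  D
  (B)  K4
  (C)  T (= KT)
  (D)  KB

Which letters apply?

(A) D is determined by exactly this class.
(B) K4 is determined by the class of transitive frames.
(C) T (= KT) is determined by the class of reflexive frames.
(D) KB is determined by the class of symmetric frames.

A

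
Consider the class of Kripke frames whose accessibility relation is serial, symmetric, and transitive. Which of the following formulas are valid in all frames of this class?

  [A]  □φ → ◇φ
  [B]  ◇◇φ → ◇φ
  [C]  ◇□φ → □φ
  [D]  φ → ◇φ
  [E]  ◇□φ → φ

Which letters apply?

A serial symmetric transitive relation is reflexive (take any v with uRv; symmetry gives vRu and transitivity gives uRu), hence an equivalence relation.
(A) □φ → ◇φ is axiom D, which corresponds to seriality. Every such R is serial — valid.
(B) ◇◇φ → ◇φ (the dual of axiom 4) characterises the transitive frames. Every such R is transitive — valid.
(C) ◇□φ → □φ is the dual of axiom 5, which corresponds to the euclidean property. Every such R is euclidean — valid.
(D) φ → ◇φ is the dual of axiom T; it is valid on a frame exactly when R is reflexive. Every such R is reflexive, so valid.
(E) ◇□φ → φ is the dual of axiom B, which corresponds to symmetry. Every such R is symmetric — valid.

A, B, C, D, E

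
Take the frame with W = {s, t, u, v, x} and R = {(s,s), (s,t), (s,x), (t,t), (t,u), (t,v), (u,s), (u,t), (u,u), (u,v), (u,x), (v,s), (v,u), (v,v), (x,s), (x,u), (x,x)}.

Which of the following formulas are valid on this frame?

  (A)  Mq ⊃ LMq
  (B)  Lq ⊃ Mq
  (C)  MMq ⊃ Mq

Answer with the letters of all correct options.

R is not transitive: s R t and t R u but not s R u.
R is not euclidean: s R t and s R s but not t R s.
R is serial: every world has an R-successor.
(A) Mq ⊃ LMq is axiom 5; it is valid on a frame exactly when R is euclidean. R is not euclidean, so not valid.
(B) Lq ⊃ Mq is axiom D, which corresponds to seriality. R is serial — valid.
(C) MMq ⊃ Mq is the dual of axiom 4, which corresponds to transitivity. R is not transitive — not valid.

B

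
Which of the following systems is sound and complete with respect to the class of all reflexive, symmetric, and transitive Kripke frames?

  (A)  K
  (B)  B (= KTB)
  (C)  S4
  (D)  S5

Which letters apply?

D

(A) K is determined by the class of arbitrary frames.
(B) B (= KTB) is determined by the class of reflexive and symmetric frames.
(C) S4 is determined by the class of reflexive and transitive frames.
(D) S5 is determined by exactly this class.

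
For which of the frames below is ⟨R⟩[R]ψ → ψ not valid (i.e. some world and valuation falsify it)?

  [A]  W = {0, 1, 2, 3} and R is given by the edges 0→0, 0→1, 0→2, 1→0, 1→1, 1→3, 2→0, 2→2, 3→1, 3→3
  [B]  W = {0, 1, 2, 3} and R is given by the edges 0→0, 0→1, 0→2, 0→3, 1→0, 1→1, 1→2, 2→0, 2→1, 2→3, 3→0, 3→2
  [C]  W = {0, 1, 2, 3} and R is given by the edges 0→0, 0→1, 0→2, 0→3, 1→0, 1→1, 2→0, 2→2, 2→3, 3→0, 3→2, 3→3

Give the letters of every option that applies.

none

The schema ⟨R⟩[R]ψ → ψ is the dual of axiom B; it is valid on a frame iff R is symmetric.
(A) R is symmetric (every R-edge is matched by its reverse), so the schema is valid here.
(B) R is symmetric (every R-edge is matched by its reverse), so the schema is valid here.
(C) R is symmetric (every R-edge is matched by its reverse), so the schema is valid here.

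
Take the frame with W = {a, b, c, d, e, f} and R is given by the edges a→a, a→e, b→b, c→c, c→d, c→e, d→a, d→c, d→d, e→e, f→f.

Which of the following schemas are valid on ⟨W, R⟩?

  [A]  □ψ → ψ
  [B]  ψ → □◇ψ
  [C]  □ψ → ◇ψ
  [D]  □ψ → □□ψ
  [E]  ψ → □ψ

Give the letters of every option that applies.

A, C

R is reflexive: each world relates to itself.
R is not symmetric: a R e but not e R a.
R is not transitive: c R d and d R a but not c R a.
R is serial: every world has an R-successor.
R is not a subset of the identity: a R e with a ≠ e.
(A) □ψ → ψ (axiom T) characterises the reflexive frames. R is reflexive — valid.
(B) axiom B: valid iff R is symmetric. R is not symmetric — not valid.
(C) □ψ → ◇ψ is axiom D; it is valid on a frame exactly when R is serial. R is serial, so valid.
(D) □ψ → □□ψ is axiom 4; it is valid on a frame exactly when R is transitive. R is not transitive, so not valid.
(E) ψ → □ψ is equivalent to ◇p→p; it holds exactly when R ⊆ identity. Here R ⊄ identity — not valid.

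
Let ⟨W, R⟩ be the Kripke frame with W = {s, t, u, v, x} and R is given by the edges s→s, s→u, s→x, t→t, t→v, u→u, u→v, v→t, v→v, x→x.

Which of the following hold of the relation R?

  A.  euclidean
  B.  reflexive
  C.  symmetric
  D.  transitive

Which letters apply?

(A) not euclidean: s R u and s R s but not u R s.
(B) reflexive: each world relates to itself.
(C) not symmetric: s R u but not u R s.
(D) not transitive: s R u and u R v but not s R v.

B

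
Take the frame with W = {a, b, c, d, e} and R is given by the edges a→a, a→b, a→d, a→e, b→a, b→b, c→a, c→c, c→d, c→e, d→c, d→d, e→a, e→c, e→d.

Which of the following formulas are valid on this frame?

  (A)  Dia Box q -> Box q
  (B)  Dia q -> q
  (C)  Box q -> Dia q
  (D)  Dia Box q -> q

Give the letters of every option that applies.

C

R is not symmetric: a R d but not d R a.
R is not euclidean: a R b and a R d but not b R d.
R is serial: every world has an R-successor.
R is not a subset of the identity: a R b with a ≠ b.
(A) Dia Box q -> Box q is the dual of axiom 5, which corresponds to the euclidean property. R is not euclidean — not valid.
(B) Dia q -> q (the converse of T) corresponds to R being a subset of the identity. Here R ⊄ identity, so not valid.
(C) Box q -> Dia q is axiom D; it is valid on a frame exactly when R is serial. R is serial, so valid.
(D) Dia Box q -> q (the dual of axiom B) characterises the symmetric frames. R is not symmetric — not valid.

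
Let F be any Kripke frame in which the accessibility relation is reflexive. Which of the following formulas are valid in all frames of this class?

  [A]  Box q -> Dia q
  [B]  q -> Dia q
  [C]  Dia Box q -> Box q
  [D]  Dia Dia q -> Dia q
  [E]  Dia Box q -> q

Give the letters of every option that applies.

A reflexive relation is serial.
(A) axiom D: valid iff R is serial. Every such R is serial — valid.
(B) q -> Dia q is the dual of axiom T, which corresponds to reflexivity. Every such R is reflexive — valid.
(C) Dia Box q -> Box q (the dual of axiom 5) characterises the euclidean frames. Such an R need not be euclidean — not valid.
(D) Dia Dia q -> Dia q is the dual of axiom 4; it is valid on a frame exactly when R is transitive. Such an R need not be transitive, so not valid.
(E) Dia Box q -> q is the dual of axiom B, which corresponds to symmetry. Such an R need not be symmetric — not valid.

A, B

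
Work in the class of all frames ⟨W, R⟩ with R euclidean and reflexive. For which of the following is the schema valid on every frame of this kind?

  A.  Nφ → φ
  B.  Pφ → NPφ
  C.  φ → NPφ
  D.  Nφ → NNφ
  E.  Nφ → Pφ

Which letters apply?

A, B, C, D, E

A reflexive euclidean relation is also symmetric (from wRw and wRv the euclidean condition gives vRw) and hence transitive; it is an equivalence relation.
(A) Nφ → φ (axiom T) characterises the reflexive frames. Every such R is reflexive — valid.
(B) Pφ → NPφ is axiom 5, which corresponds to the euclidean property. Every such R is euclidean — valid.
(C) φ → NPφ (axiom B) characterises the symmetric frames. Every such R is symmetric — valid.
(D) axiom 4: valid iff R is transitive. Every such R is transitive — valid.
(E) axiom D: valid iff R is serial. Every such R is serial — valid.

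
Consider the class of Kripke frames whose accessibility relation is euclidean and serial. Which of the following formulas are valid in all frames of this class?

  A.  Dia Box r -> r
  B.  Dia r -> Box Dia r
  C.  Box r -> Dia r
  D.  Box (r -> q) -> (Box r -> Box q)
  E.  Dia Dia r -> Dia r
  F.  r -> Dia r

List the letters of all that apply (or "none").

(A) Dia Box r -> r (the dual of axiom B) characterises the symmetric frames. Such an R need not be symmetric — not valid.
(B) Dia r -> Box Dia r is axiom 5; it is valid on a frame exactly when R is euclidean. Every such R is euclidean, so valid.
(C) Box r -> Dia r is axiom D, which corresponds to seriality. Every such R is serial — valid.
(D) Box (r -> q) -> (Box r -> Box q) is axiom K, valid on every Kripke frame — valid.
(E) Dia Dia r -> Dia r is the dual of axiom 4, which corresponds to transitivity. Such an R need not be transitive — not valid.
(F) r -> Dia r is the dual of axiom T; it is valid on a frame exactly when R is reflexive. Such an R need not be reflexive, so not valid.

B, C, D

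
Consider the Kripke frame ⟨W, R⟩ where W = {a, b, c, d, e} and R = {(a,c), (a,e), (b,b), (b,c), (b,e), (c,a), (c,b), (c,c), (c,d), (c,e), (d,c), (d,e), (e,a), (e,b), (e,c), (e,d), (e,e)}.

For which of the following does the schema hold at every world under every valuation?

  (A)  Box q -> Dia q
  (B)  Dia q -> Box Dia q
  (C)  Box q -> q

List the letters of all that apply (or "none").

R is not reflexive: not a R a.
R is not euclidean: c R a and c R b but not a R b.
R is serial: every world has an R-successor.
(A) axiom D: valid iff R is serial. R is serial — valid.
(B) Dia q -> Box Dia q is axiom 5, which corresponds to the euclidean property. R is not euclidean — not valid.
(C) Box q -> q is axiom T, which corresponds to reflexivity. R is not reflexive — not valid.

A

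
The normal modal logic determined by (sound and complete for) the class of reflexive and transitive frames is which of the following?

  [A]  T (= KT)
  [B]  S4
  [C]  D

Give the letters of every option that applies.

(A) T (= KT) is determined by the class of reflexive frames.
(B) S4 is determined by exactly this class.
(C) D is determined by the class of serial frames.

B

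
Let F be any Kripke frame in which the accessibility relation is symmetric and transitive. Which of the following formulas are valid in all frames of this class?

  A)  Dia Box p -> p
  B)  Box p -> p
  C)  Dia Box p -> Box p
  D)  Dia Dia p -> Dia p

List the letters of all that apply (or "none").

A symmetric transitive relation is euclidean (uRv and uRw give vRu by symmetry, then vRw by transitivity).
(A) Dia Box p -> p is the dual of axiom B; it is valid on a frame exactly when R is symmetric. Every such R is symmetric, so valid.
(B) Box p -> p is axiom T, which corresponds to reflexivity. Such an R need not be reflexive — not valid.
(C) Dia Box p -> Box p (the dual of axiom 5) characterises the euclidean frames. Every such R is euclidean — valid.
(D) Dia Dia p -> Dia p (the dual of axiom 4) characterises the transitive frames. Every such R is transitive — valid.

A, C, D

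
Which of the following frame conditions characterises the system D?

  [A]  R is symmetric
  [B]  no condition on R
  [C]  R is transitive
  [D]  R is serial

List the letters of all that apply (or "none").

D

(A) this class determines KB, not D.
(B) this class determines K, not D.
(C) this class determines K4, not D.
(D) D is sound and complete for exactly this class.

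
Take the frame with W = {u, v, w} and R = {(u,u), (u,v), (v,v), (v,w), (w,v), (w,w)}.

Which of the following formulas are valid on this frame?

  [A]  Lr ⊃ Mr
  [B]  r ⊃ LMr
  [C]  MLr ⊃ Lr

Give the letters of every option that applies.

A

R is not symmetric: u R v but not v R u.
R is not euclidean: u R v and u R u but not v R u.
R is serial: every world has an R-successor.
(A) axiom D: valid iff R is serial. R is serial — valid.
(B) r ⊃ LMr is axiom B, which corresponds to symmetry. R is not symmetric — not valid.
(C) MLr ⊃ Lr is the dual of axiom 5; it is valid on a frame exactly when R is euclidean. R is not euclidean, so not valid.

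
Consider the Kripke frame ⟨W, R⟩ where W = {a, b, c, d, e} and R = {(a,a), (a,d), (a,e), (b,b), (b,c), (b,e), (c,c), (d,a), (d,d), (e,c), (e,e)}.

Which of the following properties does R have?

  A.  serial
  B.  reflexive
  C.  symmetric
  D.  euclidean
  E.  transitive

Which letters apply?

A, B

(A) serial: every world has an R-successor.
(B) reflexive: each world relates to itself.
(C) not symmetric: a R e but not e R a.
(D) not euclidean: a R d and a R e but not d R e.
(E) not transitive: a R e and e R c but not a R c.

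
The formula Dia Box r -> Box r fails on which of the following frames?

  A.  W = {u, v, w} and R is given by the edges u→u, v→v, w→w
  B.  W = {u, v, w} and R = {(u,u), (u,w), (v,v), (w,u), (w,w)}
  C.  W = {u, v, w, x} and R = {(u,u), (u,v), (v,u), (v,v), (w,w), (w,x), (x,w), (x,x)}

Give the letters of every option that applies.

The schema Dia Box r -> Box r is the dual of axiom 5; it is valid on a frame iff R is euclidean.
(A) R is euclidean (any two R-successors of the same world are R-related), so the schema is valid here.
(B) R is euclidean (any two R-successors of the same world are R-related), so the schema is valid here.
(C) R is euclidean (any two R-successors of the same world are R-related), so the schema is valid here.

none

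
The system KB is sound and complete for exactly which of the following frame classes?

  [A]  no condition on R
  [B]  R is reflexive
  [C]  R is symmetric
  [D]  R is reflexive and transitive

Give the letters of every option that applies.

(A) this class determines K, not KB.
(B) this class determines T (= KT), not KB.
(C) KB is sound and complete for exactly this class.
(D) this class determines S4, not KB.

C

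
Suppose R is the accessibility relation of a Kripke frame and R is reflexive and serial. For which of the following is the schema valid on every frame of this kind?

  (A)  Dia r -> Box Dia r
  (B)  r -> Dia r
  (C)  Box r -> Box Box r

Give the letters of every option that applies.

(A) axiom 5: valid iff R is euclidean. Such an R need not be euclidean — not valid.
(B) r -> Dia r (the dual of axiom T) characterises the reflexive frames. Every such R is reflexive — valid.
(C) Box r -> Box Box r is axiom 4, which corresponds to transitivity. Such an R need not be transitive — not valid.

B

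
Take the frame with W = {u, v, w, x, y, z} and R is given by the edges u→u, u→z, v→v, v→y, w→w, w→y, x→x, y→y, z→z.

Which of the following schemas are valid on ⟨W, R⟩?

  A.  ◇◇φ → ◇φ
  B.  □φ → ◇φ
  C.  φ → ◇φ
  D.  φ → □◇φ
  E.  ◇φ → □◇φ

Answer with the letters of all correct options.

A, B, C

R is reflexive: each world relates to itself.
R is not symmetric: u R z but not z R u.
R is transitive: R is closed under composition.
R is not euclidean: u R z and u R u but not z R u.
R is serial: every world has an R-successor.
(A) the dual of axiom 4: valid iff R is transitive. R is transitive — valid.
(B) □φ → ◇φ (axiom D) characterises the serial frames. R is serial — valid.
(C) the dual of axiom T: valid iff R is reflexive. R is reflexive — valid.
(D) φ → □◇φ is axiom B; it is valid on a frame exactly when R is symmetric. R is not symmetric, so not valid.
(E) ◇φ → □◇φ (axiom 5) characterises the euclidean frames. R is not euclidean — not valid.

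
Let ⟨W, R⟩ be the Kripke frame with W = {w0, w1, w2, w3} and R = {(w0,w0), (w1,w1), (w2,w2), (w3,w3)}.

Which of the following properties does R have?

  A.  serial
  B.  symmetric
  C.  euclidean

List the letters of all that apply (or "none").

A, B, C

(A) serial: every world has an R-successor.
(B) symmetric: every R-edge is matched by its reverse.
(C) euclidean: any two R-successors of the same world are R-related.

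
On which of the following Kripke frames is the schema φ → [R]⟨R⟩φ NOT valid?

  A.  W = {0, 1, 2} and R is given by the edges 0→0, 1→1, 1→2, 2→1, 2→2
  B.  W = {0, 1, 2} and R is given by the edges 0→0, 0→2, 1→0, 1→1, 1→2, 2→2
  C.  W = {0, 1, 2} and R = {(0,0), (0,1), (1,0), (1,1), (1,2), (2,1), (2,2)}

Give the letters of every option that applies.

The schema φ → [R]⟨R⟩φ is axiom B; it is valid on a frame iff R is symmetric.
(A) R is symmetric (every R-edge is matched by its reverse), so the schema is valid here.
(B) R is not symmetric (0 R 2 but not 2 R 0), so the schema fails here.
(C) R is symmetric (every R-edge is matched by its reverse), so the schema is valid here.

B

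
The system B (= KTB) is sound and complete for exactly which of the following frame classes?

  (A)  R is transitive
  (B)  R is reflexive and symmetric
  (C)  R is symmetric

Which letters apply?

(A) this class determines K4, not B (= KTB).
(B) B (= KTB) is sound and complete for exactly this class.
(C) this class determines KB, not B (= KTB).

B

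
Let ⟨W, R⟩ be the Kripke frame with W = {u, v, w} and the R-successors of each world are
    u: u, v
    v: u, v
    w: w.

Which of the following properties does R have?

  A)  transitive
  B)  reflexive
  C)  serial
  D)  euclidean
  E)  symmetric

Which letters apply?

(A) transitive: R is closed under composition.
(B) reflexive: each world relates to itself.
(C) serial: every world has an R-successor.
(D) euclidean: any two R-successors of the same world are R-related.
(E) symmetric: every R-edge is matched by its reverse.

A, B, C, D, E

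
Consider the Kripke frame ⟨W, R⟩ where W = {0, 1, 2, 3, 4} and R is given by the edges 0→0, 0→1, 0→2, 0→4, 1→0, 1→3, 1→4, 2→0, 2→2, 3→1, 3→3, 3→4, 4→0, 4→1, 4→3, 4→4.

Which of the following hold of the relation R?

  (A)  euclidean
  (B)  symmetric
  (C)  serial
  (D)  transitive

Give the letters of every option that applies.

(A) not euclidean: 0 R 1 and 0 R 2 but not 1 R 2.
(B) symmetric: every R-edge is matched by its reverse.
(C) serial: every world has an R-successor.
(D) not transitive: 0 R 1 and 1 R 3 but not 0 R 3.

B, C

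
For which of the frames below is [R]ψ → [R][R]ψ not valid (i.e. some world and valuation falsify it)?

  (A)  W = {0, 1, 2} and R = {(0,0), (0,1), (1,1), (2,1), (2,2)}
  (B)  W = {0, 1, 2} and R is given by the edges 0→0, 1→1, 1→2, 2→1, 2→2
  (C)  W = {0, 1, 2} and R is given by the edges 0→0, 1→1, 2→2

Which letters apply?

The schema [R]ψ → [R][R]ψ is axiom 4; it is valid on a frame iff R is transitive.
(A) R is transitive (R is closed under composition), so the schema is valid here.
(B) R is transitive (R is closed under composition), so the schema is valid here.
(C) R is transitive (R is closed under composition), so the schema is valid here.

none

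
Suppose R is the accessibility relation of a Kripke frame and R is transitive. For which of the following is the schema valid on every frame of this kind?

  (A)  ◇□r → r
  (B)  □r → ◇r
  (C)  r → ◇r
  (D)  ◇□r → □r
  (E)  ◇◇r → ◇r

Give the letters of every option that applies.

E

(A) ◇□r → r is the dual of axiom B; it is valid on a frame exactly when R is symmetric. Such an R need not be symmetric, so not valid.
(B) □r → ◇r (axiom D) characterises the serial frames. Such an R need not be serial — not valid.
(C) r → ◇r is the dual of axiom T, which corresponds to reflexivity. Such an R need not be reflexive — not valid.
(D) ◇□r → □r (the dual of axiom 5) characterises the euclidean frames. Such an R need not be euclidean — not valid.
(E) ◇◇r → ◇r (the dual of axiom 4) characterises the transitive frames. Every such R is transitive — valid.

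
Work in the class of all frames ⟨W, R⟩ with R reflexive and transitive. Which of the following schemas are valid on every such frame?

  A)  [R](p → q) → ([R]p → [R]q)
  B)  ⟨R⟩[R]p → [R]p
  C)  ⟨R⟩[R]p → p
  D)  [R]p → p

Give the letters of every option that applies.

A, D

Reflexive relations are serial.
(A) this is just K, valid on every normal frame.
(B) ⟨R⟩[R]p → [R]p is the dual of axiom 5; it is valid on a frame exactly when R is euclidean. Such an R need not be euclidean, so not valid.
(C) ⟨R⟩[R]p → p is the dual of axiom B, which corresponds to symmetry. Such an R need not be symmetric — not valid.
(D) [R]p → p (axiom T) characterises the reflexive frames. Every such R is reflexive — valid.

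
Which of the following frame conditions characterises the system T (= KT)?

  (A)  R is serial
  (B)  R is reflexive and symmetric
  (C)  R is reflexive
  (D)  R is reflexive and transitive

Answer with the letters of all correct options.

(A) this class determines D, not T (= KT).
(B) this class determines B (= KTB), not T (= KT).
(C) T (= KT) is sound and complete for exactly this class.
(D) this class determines S4, not T (= KT).

C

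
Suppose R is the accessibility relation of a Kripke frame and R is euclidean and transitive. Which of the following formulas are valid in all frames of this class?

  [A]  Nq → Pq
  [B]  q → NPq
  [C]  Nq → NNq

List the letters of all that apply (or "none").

(A) axiom D: valid iff R is serial. Such an R need not be serial — not valid.
(B) q → NPq is axiom B; it is valid on a frame exactly when R is symmetric. Such an R need not be symmetric, so not valid.
(C) Nq → NNq is axiom 4; it is valid on a frame exactly when R is transitive. Every such R is transitive, so valid.

C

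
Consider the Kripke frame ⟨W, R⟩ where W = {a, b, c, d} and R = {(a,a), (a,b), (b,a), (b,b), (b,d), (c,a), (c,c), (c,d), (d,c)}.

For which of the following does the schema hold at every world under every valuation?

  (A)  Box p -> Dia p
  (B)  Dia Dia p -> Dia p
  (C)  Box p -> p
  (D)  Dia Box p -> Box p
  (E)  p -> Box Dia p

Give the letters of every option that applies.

R is not reflexive: not d R d.
R is not symmetric: b R d but not d R b.
R is not transitive: a R b and b R d but not a R d.
R is not euclidean: b R a and b R d but not a R d.
R is serial: every world has an R-successor.
(A) axiom D: valid iff R is serial. R is serial — valid.
(B) the dual of axiom 4: valid iff R is transitive. R is not transitive — not valid.
(C) Box p -> p (axiom T) characterises the reflexive frames. R is not reflexive — not valid.
(D) the dual of axiom 5: valid iff R is euclidean. R is not euclidean — not valid.
(E) p -> Box Dia p (axiom B) characterises the symmetric frames. R is not symmetric — not valid.

A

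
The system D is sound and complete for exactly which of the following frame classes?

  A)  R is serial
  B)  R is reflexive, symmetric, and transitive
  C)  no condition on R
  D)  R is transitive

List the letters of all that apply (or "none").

A

(A) D is sound and complete for exactly this class.
(B) this class determines S5, not D.
(C) this class determines K, not D.
(D) this class determines K4, not D.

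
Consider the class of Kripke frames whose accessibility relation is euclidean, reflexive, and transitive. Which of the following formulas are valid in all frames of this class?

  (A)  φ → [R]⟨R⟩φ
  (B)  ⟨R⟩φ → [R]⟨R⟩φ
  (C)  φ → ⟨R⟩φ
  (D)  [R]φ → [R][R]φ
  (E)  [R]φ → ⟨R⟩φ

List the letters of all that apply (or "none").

A relation that is euclidean, reflexive, and transitive is also serial and symmetric.
(A) φ → [R]⟨R⟩φ (axiom B) characterises the symmetric frames. Every such R is symmetric — valid.
(B) axiom 5: valid iff R is euclidean. Every such R is euclidean — valid.
(C) φ → ⟨R⟩φ (the dual of axiom T) characterises the reflexive frames. Every such R is reflexive — valid.
(D) [R]φ → [R][R]φ is axiom 4, which corresponds to transitivity. Every such R is transitive — valid.
(E) [R]φ → ⟨R⟩φ is axiom D; it is valid on a frame exactly when R is serial. Every such R is serial, so valid.

A, B, C, D, E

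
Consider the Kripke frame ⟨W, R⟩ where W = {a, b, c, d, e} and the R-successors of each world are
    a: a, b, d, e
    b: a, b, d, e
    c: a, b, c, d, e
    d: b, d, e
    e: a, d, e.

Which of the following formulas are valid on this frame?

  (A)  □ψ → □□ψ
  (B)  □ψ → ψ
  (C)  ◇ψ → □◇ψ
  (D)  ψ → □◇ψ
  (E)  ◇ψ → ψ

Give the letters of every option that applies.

B

R is reflexive: each world relates to itself.
R is not symmetric: a R d but not d R a.
R is not transitive: d R b and b R a but not d R a.
R is not euclidean: a R d and a R a but not d R a.
R is not a subset of the identity: a R b with a ≠ b.
(A) □ψ → □□ψ is axiom 4; it is valid on a frame exactly when R is transitive. R is not transitive, so not valid.
(B) axiom T: valid iff R is reflexive. R is reflexive — valid.
(C) ◇ψ → □◇ψ is axiom 5; it is valid on a frame exactly when R is euclidean. R is not euclidean, so not valid.
(D) axiom B: valid iff R is symmetric. R is not symmetric — not valid.
(E) ◇ψ → ψ is the converse of T; it holds exactly when R ⊆ identity. Here R ⊄ identity — not valid.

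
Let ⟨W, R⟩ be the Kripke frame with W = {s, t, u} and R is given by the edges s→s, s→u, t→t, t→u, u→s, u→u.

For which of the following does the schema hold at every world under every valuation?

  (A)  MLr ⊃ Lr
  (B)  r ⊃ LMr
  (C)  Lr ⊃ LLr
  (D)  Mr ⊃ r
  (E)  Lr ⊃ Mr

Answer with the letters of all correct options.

R is not symmetric: t R u but not u R t.
R is not transitive: t R u and u R s but not t R s.
R is not euclidean: t R u and t R t but not u R t.
R is serial: every world has an R-successor.
R is not a subset of the identity: s R u with s ≠ u.
(A) MLr ⊃ Lr (the dual of axiom 5) characterises the euclidean frames. R is not euclidean — not valid.
(B) r ⊃ LMr is axiom B; it is valid on a frame exactly when R is symmetric. R is not symmetric, so not valid.
(C) Lr ⊃ LLr is axiom 4, which corresponds to transitivity. R is not transitive — not valid.
(D) Mr ⊃ r (the converse of T) corresponds to R being a subset of the identity. Here R ⊄ identity, so not valid.
(E) Lr ⊃ Mr is axiom D, which corresponds to seriality. R is serial — valid.

E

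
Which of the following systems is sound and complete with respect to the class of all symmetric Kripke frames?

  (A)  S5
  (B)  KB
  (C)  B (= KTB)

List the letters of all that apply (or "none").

(A) S5 is determined by the class of reflexive, symmetric, and transitive frames.
(B) KB is determined by exactly this class.
(C) B (= KTB) is determined by the class of reflexive and symmetric frames.

B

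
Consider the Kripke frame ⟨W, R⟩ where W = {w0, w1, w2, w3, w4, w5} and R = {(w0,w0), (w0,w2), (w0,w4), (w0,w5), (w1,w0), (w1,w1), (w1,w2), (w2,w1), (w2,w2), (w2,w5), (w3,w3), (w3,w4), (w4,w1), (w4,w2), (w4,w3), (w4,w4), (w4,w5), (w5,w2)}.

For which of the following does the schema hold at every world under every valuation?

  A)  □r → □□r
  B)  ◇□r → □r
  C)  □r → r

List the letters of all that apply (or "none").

R is not reflexive: not w5 R w5.
R is not transitive: w0 R w2 and w2 R w1 but not w0 R w1.
R is not euclidean: w0 R w2 and w0 R w0 but not w2 R w0.
(A) □r → □□r is axiom 4; it is valid on a frame exactly when R is transitive. R is not transitive, so not valid.
(B) ◇□r → □r is the dual of axiom 5; it is valid on a frame exactly when R is euclidean. R is not euclidean, so not valid.
(C) □r → r is axiom T; it is valid on a frame exactly when R is reflexive. R is not reflexive, so not valid.

none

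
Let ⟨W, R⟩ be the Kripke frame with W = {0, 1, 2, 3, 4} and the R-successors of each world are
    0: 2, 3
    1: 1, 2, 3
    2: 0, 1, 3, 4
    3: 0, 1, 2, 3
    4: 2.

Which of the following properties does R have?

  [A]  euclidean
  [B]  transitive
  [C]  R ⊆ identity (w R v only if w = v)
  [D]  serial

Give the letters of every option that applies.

D

(A) not euclidean: 2 R 0 and 2 R 1 but not 0 R 1.
(B) not transitive: 0 R 2 and 2 R 0 but not 0 R 0.
(C) not ⊆ identity: 0 R 2 with 0 ≠ 2.
(D) serial: every world has an R-successor.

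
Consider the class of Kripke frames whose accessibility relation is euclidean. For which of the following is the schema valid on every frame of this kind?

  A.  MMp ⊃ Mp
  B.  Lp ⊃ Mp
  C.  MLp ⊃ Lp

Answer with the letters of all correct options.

C

(A) MMp ⊃ Mp (the dual of axiom 4) characterises the transitive frames. Such an R need not be transitive — not valid.
(B) Lp ⊃ Mp is axiom D; it is valid on a frame exactly when R is serial. Such an R need not be serial, so not valid.
(C) MLp ⊃ Lp (the dual of axiom 5) characterises the euclidean frames. Every such R is euclidean — valid.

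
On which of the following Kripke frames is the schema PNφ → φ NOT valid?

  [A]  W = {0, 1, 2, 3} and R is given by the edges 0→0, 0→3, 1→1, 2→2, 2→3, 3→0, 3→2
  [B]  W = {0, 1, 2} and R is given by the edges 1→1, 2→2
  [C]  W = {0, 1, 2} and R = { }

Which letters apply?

none

The schema PNφ → φ is the dual of axiom B; it is valid on a frame iff R is symmetric.
(A) R is symmetric (every R-edge is matched by its reverse), so the schema is valid here.
(B) R is symmetric (every R-edge is matched by its reverse), so the schema is valid here.
(C) R is symmetric (every R-edge is matched by its reverse), so the schema is valid here.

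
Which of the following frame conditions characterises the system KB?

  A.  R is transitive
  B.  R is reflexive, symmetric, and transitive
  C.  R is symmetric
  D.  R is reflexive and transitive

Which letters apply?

(A) this class determines K4, not KB.
(B) this class determines S5, not KB.
(C) KB is sound and complete for exactly this class.
(D) this class determines S4, not KB.

C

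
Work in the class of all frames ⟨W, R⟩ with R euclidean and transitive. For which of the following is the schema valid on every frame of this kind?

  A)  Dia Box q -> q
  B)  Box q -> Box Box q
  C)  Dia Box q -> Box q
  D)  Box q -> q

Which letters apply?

B, C

(A) Dia Box q -> q (the dual of axiom B) characterises the symmetric frames. Such an R need not be symmetric — not valid.
(B) Box q -> Box Box q (axiom 4) characterises the transitive frames. Every such R is transitive — valid.
(C) Dia Box q -> Box q is the dual of axiom 5; it is valid on a frame exactly when R is euclidean. Every such R is euclidean, so valid.
(D) Box q -> q is axiom T, which corresponds to reflexivity. Such an R need not be reflexive — not valid.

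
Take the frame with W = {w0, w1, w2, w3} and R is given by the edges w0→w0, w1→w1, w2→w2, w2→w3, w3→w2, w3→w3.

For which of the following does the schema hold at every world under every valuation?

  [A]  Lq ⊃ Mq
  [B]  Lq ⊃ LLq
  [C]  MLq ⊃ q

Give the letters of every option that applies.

A, B, C

R is symmetric: every R-edge is matched by its reverse.
R is transitive: R is closed under composition.
R is serial: every world has an R-successor.
(A) Lq ⊃ Mq is axiom D, which corresponds to seriality. R is serial — valid.
(B) axiom 4: valid iff R is transitive. R is transitive — valid.
(C) MLq ⊃ q (the dual of axiom B) characterises the symmetric frames. R is symmetric — valid.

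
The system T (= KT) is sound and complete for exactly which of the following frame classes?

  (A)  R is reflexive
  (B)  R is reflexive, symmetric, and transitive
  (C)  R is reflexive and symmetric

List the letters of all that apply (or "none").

(A) T (= KT) is sound and complete for exactly this class.
(B) this class determines S5, not T (= KT).
(C) this class determines B (= KTB), not T (= KT).

A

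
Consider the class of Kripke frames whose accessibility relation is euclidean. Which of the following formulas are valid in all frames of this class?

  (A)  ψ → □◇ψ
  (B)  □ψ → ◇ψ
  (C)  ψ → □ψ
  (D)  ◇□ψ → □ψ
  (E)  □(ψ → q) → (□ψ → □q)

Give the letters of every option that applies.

D, E

(A) ψ → □◇ψ is axiom B, which corresponds to symmetry. Such an R need not be symmetric — not valid.
(B) axiom D: valid iff R is serial. Such an R need not be serial — not valid.
(C) ψ → □ψ is valid only on frames where every R-edge is a self-loop. Such an R need not be a subset of the identity — not valid.
(D) ◇□ψ → □ψ is the dual of axiom 5, which corresponds to the euclidean property. Every such R is euclidean — valid.
(E) □(ψ → q) → (□ψ → □q) is the K axiom; it holds on all frames — valid.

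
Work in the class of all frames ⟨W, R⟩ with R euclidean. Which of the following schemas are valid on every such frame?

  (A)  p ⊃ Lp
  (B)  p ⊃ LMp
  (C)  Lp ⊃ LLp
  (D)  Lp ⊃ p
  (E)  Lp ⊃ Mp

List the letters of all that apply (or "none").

(A) p ⊃ Lp is equivalent to ◇p→p; it holds exactly when R ⊆ identity. Such an R need not be a subset of the identity — not valid.
(B) axiom B: valid iff R is symmetric. Such an R need not be symmetric — not valid.
(C) Lp ⊃ LLp is axiom 4, which corresponds to transitivity. Such an R need not be transitive — not valid.
(D) Lp ⊃ p is axiom T; it is valid on a frame exactly when R is reflexive. Such an R need not be reflexive, so not valid.
(E) Lp ⊃ Mp is axiom D; it is valid on a frame exactly when R is serial. Such an R need not be serial, so not valid.

none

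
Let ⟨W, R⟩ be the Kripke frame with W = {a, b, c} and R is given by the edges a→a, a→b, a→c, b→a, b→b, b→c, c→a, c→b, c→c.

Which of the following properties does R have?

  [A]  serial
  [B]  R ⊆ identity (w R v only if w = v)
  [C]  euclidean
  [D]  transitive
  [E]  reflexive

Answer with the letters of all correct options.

A, C, D, E

(A) serial: every world has an R-successor.
(B) not ⊆ identity: a R b with a ≠ b.
(C) euclidean: any two R-successors of the same world are R-related.
(D) transitive: R is closed under composition.
(E) reflexive: each world relates to itself.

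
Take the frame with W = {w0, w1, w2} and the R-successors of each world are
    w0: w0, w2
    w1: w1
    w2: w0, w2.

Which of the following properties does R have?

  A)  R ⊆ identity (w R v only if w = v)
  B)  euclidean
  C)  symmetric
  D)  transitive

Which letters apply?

B, C, D

(A) not ⊆ identity: w0 R w2 with w0 ≠ w2.
(B) euclidean: any two R-successors of the same world are R-related.
(C) symmetric: every R-edge is matched by its reverse.
(D) transitive: R is closed under composition.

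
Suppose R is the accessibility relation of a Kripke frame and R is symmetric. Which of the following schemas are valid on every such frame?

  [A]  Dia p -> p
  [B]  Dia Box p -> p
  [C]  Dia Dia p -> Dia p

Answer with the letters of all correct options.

B

(A) Dia p -> p is the converse of T; it holds exactly when R ⊆ identity. Such an R need not be a subset of the identity — not valid.
(B) the dual of axiom B: valid iff R is symmetric. Every such R is symmetric — valid.
(C) Dia Dia p -> Dia p is the dual of axiom 4, which corresponds to transitivity. Such an R need not be transitive — not valid.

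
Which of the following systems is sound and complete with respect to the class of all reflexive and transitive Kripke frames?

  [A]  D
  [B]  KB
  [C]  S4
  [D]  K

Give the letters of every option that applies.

C

(A) D is determined by the class of serial frames.
(B) KB is determined by the class of symmetric frames.
(C) S4 is determined by exactly this class.
(D) K is determined by the class of arbitrary frames.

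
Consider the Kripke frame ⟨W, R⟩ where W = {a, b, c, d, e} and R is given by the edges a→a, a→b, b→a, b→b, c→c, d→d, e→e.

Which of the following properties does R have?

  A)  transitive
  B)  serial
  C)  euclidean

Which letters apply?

(A) transitive: R is closed under composition.
(B) serial: every world has an R-successor.
(C) euclidean: any two R-successors of the same world are R-related.

A, B, C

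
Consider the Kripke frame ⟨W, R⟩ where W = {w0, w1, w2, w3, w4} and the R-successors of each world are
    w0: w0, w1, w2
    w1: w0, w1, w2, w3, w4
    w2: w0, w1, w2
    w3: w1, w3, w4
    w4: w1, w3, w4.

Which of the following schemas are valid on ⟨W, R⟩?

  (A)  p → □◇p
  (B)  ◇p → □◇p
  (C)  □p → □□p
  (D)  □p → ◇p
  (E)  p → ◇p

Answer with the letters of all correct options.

R is reflexive: each world relates to itself.
R is symmetric: every R-edge is matched by its reverse.
R is not transitive: w0 R w1 and w1 R w3 but not w0 R w3.
R is not euclidean: w1 R w0 and w1 R w3 but not w0 R w3.
R is serial: every world has an R-successor.
(A) p → □◇p is axiom B; it is valid on a frame exactly when R is symmetric. R is symmetric, so valid.
(B) ◇p → □◇p (axiom 5) characterises the euclidean frames. R is not euclidean — not valid.
(C) □p → □□p is axiom 4; it is valid on a frame exactly when R is transitive. R is not transitive, so not valid.
(D) □p → ◇p is axiom D; it is valid on a frame exactly when R is serial. R is serial, so valid.
(E) p → ◇p is the dual of axiom T, which corresponds to reflexivity. R is reflexive — valid.

A, D, E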